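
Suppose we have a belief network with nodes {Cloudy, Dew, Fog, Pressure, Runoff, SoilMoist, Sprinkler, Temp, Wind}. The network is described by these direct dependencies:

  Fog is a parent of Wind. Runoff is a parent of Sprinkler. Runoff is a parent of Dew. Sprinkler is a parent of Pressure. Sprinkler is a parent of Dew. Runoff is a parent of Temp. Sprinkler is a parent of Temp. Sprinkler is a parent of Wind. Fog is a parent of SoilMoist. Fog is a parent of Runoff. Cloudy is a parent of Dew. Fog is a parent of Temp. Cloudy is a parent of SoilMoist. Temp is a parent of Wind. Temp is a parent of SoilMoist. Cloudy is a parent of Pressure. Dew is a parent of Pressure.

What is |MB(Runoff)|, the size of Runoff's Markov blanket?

The Markov blanket of a node is its parents, its children, and the other parents of its children.
Parents of Runoff: Fog.
Children of Runoff: Dew, Sprinkler, Temp.
Co-parents of Runoff (other parents of its children):
  Sprinkler: —
  Dew: Cloudy, Sprinkler
  Temp: Fog, Sprinkler
MB(Runoff) = {Cloudy, Dew, Fog, Sprinkler, Temp}, which has 5 nodes.

5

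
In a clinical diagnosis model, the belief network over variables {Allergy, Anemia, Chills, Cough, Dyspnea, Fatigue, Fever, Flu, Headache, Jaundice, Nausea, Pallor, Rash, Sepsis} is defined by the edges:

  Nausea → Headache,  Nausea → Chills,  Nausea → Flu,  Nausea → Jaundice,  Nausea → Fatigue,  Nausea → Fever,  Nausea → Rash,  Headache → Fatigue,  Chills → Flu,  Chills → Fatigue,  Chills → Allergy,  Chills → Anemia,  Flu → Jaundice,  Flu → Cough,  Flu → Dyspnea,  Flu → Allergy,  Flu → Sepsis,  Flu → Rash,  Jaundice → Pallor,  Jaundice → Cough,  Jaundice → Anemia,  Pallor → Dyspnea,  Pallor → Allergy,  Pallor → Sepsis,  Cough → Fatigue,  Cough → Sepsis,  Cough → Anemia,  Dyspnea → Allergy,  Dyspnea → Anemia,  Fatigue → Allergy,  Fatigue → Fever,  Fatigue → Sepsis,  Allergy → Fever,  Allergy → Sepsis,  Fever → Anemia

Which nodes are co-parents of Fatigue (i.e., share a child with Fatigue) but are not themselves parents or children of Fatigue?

Children of Fatigue: Allergy, Fever, Sepsis.
  Allergy: Chills, Dyspnea, Flu, Pallor
  Fever: Allergy, Nausea
  Sepsis: Allergy, Cough, Flu, Pallor
Excluding nodes already adjacent to Fatigue (Allergy, Chills, Cough, Fever, Headache, Nausea, Sepsis), the co-parent-only contribution is {Dyspnea, Flu, Pallor}.

{Dyspnea, Flu, Pallor}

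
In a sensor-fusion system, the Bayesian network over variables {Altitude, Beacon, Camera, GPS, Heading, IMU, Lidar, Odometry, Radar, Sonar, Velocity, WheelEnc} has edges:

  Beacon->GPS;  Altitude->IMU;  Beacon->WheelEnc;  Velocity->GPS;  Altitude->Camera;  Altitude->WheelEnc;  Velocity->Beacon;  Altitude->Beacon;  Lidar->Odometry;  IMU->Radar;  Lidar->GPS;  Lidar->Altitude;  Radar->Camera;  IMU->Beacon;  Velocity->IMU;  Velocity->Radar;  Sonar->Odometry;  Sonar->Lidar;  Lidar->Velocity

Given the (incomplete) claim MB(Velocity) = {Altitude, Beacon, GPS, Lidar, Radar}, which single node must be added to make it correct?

Recall MB(v) = parents ∪ children ∪ spouses, where spouses are the other parents of v's children.
Velocity has parent Lidar.
Velocity's children: Beacon, GPS, IMU, Radar.
Co-parents of Velocity (other parents of its children):
  IMU's other parent is Altitude.
  Beacon's other parents are Altitude, IMU.
  Radar's other parent is IMU.
  GPS also has parents Beacon, Lidar.
MB(Velocity) = {Altitude, Beacon, GPS, IMU, Lidar, Radar}.
Comparing with the claimed set, IMU is missing.

IMU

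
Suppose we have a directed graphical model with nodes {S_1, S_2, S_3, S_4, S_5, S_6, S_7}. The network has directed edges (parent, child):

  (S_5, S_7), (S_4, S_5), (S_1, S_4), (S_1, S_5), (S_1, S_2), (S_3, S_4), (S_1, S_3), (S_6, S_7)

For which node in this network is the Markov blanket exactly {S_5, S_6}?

The target node must have every member of {S_5, S_6} as a parent, child, or co-parent, and no others.
Parents of S_7: S_5, S_6; children: none; co-parents: none.
These exactly cover the given set, so the node is S_7.

S_7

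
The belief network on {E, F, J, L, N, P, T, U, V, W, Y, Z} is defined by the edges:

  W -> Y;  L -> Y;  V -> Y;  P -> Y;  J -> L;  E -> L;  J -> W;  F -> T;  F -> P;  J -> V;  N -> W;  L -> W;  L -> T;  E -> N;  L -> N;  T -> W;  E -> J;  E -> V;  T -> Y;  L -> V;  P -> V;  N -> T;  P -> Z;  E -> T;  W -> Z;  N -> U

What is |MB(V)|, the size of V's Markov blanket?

7

By definition, MB(V) is built from V's parents, V's children, and the co-parents of V.
Parents of V: E, J, L, P.
V has child Y.
Parents of each child, excluding V:
  parents(Y) \ {V} = {L, P, T, W}.
MB(V) = {E, J, L, P, T, W, Y}, which has 7 nodes.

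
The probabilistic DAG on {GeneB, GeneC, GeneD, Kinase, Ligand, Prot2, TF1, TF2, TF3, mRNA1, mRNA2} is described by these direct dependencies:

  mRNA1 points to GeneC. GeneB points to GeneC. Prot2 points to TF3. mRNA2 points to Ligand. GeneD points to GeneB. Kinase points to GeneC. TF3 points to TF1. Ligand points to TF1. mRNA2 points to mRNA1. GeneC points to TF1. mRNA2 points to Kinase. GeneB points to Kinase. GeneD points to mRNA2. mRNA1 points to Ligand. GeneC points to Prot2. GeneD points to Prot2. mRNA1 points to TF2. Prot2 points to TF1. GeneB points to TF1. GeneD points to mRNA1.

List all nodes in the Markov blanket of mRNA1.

The Markov blanket of a node is its parents, its children, and the other parents of its children.
mRNA1's children: GeneC, Ligand, TF2.
mRNA1's parents: GeneD, mRNA2.
Co-parents of mRNA1 (other parents of its children):
  Ligand: mRNA2
  GeneC: GeneB, Kinase
  TF2: —
Union: {GeneD, mRNA2} ∪ {GeneC, Ligand, TF2} ∪ {GeneB, Kinase, mRNA2} = {GeneB, GeneC, GeneD, Kinase, Ligand, TF2, mRNA2}.

{GeneB, GeneC, GeneD, Kinase, Ligand, TF2, mRNA2}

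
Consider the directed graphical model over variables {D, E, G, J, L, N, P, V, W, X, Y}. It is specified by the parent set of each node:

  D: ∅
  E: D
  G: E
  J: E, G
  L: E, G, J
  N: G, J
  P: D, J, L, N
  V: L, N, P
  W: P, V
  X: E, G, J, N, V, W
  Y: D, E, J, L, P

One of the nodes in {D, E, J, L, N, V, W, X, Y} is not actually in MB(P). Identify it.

A node's Markov blanket = Pa ∪ Ch ∪ (parents of Ch other than the node itself).
Pa(P) = {D, J, L, N}.
P has children V, W, Y.
Other parents of P's children:
  V also has parents L, N.
  W also has parent V.
  Y's other parents are D, E, J, L.
MB(P) = {D, E, J, L, N, V, W, Y}.
X is neither a parent, child, nor co-parent of P, so it does not belong.

X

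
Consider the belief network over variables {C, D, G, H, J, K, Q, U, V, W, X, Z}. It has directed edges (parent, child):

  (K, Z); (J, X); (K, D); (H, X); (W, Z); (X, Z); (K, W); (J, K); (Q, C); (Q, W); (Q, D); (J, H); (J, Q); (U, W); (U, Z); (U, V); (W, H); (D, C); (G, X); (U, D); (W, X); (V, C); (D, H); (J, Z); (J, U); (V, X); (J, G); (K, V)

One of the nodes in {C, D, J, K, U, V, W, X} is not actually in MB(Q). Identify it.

Q has parent J.
Ch(Q) = {C, D, W}.
Other parents of Q's children:
  D: K, U
  W: K, U
  C: D, V
MB(Q) = {C, D, J, K, U, V, W}.
X is neither a parent, child, nor co-parent of Q, so it does not belong.

X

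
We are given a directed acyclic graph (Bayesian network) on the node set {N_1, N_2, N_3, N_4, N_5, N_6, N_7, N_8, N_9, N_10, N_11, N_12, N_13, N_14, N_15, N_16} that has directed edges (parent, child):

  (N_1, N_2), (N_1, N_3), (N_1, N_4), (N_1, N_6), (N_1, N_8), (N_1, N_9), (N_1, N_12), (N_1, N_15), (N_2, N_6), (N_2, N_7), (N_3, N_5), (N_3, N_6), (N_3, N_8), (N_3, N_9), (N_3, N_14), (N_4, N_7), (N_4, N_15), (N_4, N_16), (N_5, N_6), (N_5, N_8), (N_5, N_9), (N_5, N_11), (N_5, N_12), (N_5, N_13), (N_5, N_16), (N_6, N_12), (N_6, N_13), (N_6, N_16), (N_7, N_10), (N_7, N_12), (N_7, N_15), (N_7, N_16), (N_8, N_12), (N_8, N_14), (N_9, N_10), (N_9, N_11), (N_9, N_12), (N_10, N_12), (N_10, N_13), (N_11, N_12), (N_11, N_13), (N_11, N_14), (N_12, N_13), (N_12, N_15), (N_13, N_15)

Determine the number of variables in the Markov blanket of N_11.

11

N_11's children: N_12, N_13, N_14.
Parents of N_11: N_5, N_9.
Parents of each child, excluding N_11:
  N_12: N_1, N_5, N_6, N_7, N_8, N_9, N_10
  N_13: N_5, N_6, N_10, N_12
  N_14: N_3, N_8
MB(N_11) = {N_1, N_3, N_5, N_6, N_7, N_8, N_9, N_10, N_12, N_13, N_14}, which has 11 nodes.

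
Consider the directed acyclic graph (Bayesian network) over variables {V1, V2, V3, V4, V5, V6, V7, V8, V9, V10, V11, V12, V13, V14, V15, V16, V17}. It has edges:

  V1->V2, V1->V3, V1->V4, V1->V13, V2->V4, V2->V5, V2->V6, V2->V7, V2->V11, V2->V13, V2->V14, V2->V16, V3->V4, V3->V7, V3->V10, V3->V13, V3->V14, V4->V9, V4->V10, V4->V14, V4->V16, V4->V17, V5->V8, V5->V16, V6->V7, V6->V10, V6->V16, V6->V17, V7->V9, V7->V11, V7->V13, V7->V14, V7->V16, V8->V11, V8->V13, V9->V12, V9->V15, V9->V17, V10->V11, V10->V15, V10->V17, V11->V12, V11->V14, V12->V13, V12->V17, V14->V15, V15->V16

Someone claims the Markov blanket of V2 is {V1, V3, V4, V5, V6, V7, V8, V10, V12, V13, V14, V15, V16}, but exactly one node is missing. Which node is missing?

Ch(V2) = {V4, V5, V6, V7, V11, V13, V14, V16}.
Pa(V2) = {V1}.
Co-parents of V2 (other parents of its children):
  V4: V1, V3
  V5: —
  V6: —
  V7: V3, V6
  V11: V7, V8, V10
  V13: V1, V3, V7, V8, V12
  V14: V3, V4, V7, V11
  V16: V4, V5, V6, V7, V15
MB(V2) = {V1, V3, V4, V5, V6, V7, V8, V10, V11, V12, V13, V14, V15, V16}.
Comparing with the claimed set, V11 is missing.

V11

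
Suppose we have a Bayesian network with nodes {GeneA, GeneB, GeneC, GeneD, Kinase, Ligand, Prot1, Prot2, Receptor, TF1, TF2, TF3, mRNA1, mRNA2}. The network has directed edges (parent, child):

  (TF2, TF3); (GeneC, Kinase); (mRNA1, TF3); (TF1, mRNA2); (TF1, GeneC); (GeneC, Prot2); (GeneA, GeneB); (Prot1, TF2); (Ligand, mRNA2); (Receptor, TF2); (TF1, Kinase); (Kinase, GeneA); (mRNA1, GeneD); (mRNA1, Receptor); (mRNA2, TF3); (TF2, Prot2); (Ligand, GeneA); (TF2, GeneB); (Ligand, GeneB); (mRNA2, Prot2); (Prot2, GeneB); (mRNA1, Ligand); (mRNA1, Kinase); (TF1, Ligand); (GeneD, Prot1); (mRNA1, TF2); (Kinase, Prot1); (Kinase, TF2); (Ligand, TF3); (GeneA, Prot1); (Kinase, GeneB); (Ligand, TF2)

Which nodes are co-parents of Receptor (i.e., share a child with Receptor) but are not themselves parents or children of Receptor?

{Kinase, Ligand, Prot1}

Children of Receptor: TF2.
  TF2: Kinase, Ligand, Prot1, mRNA1
Excluding nodes already adjacent to Receptor (TF2, mRNA1), the co-parent-only contribution is {Kinase, Ligand, Prot1}.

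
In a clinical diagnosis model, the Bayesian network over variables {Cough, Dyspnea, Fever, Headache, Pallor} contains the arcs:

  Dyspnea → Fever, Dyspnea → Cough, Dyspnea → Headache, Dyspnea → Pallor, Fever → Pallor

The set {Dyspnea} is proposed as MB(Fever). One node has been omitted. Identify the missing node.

By definition, MB(Fever) is built from Fever's parents, Fever's children, and the co-parents of Fever.
Fever's parents: Dyspnea.
Children of Fever: Pallor.
Co-parents of Fever (other parents of its children):
  Pallor: Dyspnea
MB(Fever) = {Dyspnea, Pallor}.
Comparing with the claimed set, Pallor is missing.

Pallor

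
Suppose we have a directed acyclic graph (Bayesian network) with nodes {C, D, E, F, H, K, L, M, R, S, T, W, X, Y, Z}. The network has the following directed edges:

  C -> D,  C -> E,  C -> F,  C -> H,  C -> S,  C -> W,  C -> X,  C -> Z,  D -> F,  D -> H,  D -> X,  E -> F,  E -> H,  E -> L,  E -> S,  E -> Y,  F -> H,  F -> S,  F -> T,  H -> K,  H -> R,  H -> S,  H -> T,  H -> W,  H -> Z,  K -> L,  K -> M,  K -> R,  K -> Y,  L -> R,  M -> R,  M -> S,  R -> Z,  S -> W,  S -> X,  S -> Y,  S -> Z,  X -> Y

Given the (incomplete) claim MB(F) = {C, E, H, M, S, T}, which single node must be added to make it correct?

The Markov blanket of a node is its parents, its children, and the other parents of its children.
Parents of F: C, D, E.
Ch(F) = {H, S, T}.
For each child, the remaining parents (spouses of F):
  H: C, D, E
  S: C, E, H, M
  T: H
MB(F) = {C, D, E, H, M, S, T}.
Comparing with the claimed set, D is missing.

D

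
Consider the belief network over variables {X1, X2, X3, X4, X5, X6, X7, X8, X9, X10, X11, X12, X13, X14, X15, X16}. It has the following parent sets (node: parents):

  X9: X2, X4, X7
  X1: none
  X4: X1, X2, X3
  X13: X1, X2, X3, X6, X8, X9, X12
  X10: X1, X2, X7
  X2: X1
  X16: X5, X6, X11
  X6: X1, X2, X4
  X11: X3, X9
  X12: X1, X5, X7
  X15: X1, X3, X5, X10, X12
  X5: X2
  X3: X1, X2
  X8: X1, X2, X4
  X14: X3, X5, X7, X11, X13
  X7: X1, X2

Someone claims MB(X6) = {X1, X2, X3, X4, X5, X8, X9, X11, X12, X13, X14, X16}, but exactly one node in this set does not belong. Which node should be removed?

X14

Parents of X6: X1, X2, X4.
Children of X6: X13, X16.
Co-parents of X6 (other parents of its children):
  X13 also has parents X1, X2, X3, X8, X9, X12.
  X16 also has parents X5, X11.
MB(X6) = {X1, X2, X3, X4, X5, X8, X9, X11, X12, X13, X16}.
X14 is neither a parent, child, nor co-parent of X6, so it does not belong.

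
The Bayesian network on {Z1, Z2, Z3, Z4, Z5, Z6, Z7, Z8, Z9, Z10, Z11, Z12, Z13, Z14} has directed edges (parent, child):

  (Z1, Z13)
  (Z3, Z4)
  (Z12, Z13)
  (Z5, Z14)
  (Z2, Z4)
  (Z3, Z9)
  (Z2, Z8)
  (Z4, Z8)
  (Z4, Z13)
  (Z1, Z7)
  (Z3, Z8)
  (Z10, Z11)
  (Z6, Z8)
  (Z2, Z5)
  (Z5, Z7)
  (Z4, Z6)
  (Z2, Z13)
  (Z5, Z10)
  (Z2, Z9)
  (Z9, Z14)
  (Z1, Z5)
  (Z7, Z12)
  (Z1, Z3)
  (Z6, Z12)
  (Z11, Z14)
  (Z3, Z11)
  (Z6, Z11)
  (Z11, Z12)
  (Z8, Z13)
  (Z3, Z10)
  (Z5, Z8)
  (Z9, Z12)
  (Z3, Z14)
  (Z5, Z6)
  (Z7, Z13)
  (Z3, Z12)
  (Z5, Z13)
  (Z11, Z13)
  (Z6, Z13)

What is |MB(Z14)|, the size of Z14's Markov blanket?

4

By definition, MB(Z14) is built from Z14's parents, Z14's children, and the co-parents of Z14.
Ch(Z14) = {}.
Z14 has parents Z3, Z5, Z9, Z11.
With no children, Z14 has no spouses; the co-parent set is empty.
MB(Z14) = {Z3, Z5, Z9, Z11}, which has 4 nodes.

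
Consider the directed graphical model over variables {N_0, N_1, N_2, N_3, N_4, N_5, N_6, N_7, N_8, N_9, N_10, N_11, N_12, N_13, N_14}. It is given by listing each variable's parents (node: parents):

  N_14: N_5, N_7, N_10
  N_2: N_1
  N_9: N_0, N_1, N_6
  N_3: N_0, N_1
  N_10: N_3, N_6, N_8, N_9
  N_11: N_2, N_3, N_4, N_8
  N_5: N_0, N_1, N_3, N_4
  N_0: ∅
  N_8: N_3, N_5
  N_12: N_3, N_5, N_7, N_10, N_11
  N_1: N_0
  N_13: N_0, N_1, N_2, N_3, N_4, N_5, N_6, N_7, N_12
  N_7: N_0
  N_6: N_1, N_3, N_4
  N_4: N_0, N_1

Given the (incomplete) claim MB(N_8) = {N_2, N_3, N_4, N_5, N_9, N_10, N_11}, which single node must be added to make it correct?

By definition, MB(N_8) is built from N_8's parents, N_8's children, and the co-parents of N_8.
Pa(N_8) = {N_3, N_5}.
N_8's children: N_10, N_11.
Other parents of N_8's children:
  N_10's other parents are N_3, N_6, N_9.
  N_11's other parents are N_2, N_3, N_4.
MB(N_8) = {N_2, N_3, N_4, N_5, N_6, N_9, N_10, N_11}.
Comparing with the claimed set, N_6 is missing.

N_6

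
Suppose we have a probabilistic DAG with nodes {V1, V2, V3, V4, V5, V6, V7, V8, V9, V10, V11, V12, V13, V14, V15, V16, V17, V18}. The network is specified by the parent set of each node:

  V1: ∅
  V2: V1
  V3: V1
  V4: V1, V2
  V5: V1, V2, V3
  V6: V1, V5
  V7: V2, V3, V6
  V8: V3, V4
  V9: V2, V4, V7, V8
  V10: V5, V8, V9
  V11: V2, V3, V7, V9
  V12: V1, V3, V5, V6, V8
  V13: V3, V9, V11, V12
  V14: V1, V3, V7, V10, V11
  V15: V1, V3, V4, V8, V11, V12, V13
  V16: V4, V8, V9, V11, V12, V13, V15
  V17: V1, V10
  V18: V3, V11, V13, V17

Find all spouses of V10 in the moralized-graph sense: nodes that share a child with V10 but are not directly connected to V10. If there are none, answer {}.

{V1, V3, V7, V11}

Children of V10: V14, V17.
  V14: V1, V3, V7, V11
  V17: V1
Excluding nodes already adjacent to V10 (V5, V8, V9, V14, V17), the co-parent-only contribution is {V1, V3, V7, V11}.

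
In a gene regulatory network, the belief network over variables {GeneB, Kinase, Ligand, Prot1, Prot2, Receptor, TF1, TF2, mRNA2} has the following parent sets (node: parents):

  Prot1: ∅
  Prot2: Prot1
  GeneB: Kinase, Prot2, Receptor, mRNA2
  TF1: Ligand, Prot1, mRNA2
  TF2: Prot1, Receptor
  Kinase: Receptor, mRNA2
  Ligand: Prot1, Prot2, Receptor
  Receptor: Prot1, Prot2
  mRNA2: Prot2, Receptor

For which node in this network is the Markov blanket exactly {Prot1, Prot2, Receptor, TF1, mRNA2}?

The target node must have every member of {Prot1, Prot2, Receptor, TF1, mRNA2} as a parent, child, or co-parent, and no others.
Parents of Ligand: Prot1, Prot2, Receptor; children: TF1; co-parents: Prot1, mRNA2.
These exactly cover the given set, so the node is Ligand.

Ligand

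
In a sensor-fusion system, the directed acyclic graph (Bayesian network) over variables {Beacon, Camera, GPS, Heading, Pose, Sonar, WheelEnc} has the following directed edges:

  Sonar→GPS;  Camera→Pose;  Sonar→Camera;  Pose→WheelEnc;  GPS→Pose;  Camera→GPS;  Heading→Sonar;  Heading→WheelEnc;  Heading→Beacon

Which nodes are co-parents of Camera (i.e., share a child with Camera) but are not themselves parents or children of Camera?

Children of Camera: GPS, Pose.
  GPS: Sonar
  Pose: GPS
Excluding nodes already adjacent to Camera (GPS, Pose, Sonar), the co-parent-only contribution is {}.

{}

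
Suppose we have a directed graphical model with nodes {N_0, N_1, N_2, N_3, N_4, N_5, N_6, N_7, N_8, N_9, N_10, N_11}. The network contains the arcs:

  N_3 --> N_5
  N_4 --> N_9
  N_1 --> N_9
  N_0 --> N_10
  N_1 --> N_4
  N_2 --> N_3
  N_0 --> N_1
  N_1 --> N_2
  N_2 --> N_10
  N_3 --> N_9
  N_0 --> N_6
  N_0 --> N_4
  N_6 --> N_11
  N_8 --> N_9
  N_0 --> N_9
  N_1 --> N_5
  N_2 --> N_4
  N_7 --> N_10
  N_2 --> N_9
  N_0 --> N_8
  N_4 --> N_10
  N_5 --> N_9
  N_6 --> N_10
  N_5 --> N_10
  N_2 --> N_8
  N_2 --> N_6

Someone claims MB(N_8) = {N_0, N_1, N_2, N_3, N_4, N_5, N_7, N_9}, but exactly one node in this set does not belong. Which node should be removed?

N_8's children: N_9.
Parents of N_8: N_0, N_2.
Parents of each child, excluding N_8:
  parents(N_9) \ {N_8} = {N_0, N_1, N_2, N_3, N_4, N_5}.
MB(N_8) = {N_0, N_1, N_2, N_3, N_4, N_5, N_9}.
N_7 is neither a parent, child, nor co-parent of N_8, so it does not belong.

N_7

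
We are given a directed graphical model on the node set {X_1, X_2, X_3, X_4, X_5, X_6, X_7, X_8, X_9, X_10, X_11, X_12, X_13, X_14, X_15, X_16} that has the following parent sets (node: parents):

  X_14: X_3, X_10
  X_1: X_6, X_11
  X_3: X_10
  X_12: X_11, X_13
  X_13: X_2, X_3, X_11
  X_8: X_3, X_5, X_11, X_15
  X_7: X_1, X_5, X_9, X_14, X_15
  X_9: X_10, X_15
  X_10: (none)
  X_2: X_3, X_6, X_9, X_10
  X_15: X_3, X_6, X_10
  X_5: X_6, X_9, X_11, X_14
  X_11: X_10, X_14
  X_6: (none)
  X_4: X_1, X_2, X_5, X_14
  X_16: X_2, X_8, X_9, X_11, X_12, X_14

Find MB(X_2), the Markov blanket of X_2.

By definition, MB(X_2) is built from X_2's parents, X_2's children, and the co-parents of X_2.
Pa(X_2) = {X_3, X_6, X_9, X_10}.
X_2's children: X_4, X_13, X_16.
For each child, the remaining parents (spouses of X_2):
  X_13: X_3, X_11
  X_4: X_1, X_5, X_14
  X_16: X_8, X_9, X_11, X_12, X_14
Taking the union gives {X_1, X_3, X_4, X_5, X_6, X_8, X_9, X_10, X_11, X_12, X_13, X_14, X_16}.

{X_1, X_3, X_4, X_5, X_6, X_8, X_9, X_10, X_11, X_12, X_13, X_14, X_16}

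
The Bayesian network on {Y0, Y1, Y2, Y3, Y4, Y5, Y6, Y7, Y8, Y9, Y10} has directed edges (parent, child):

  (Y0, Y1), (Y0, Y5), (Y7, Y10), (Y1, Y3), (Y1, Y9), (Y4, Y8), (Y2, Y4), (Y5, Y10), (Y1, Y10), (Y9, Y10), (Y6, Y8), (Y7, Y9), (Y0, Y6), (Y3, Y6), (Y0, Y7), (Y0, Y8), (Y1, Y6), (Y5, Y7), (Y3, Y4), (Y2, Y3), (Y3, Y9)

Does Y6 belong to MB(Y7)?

No

By definition, MB(Y7) is built from Y7's parents, Y7's children, and the co-parents of Y7.
Y7 has parents Y0, Y5.
Children of Y7: Y9, Y10.
Other parents of Y7's children:
  Y9 also has parents Y1, Y3.
  parents(Y10) \ {Y7} = {Y1, Y5, Y9}.
MB(Y7) = {Y0, Y1, Y3, Y5, Y9, Y10}; Y6 is not in this set.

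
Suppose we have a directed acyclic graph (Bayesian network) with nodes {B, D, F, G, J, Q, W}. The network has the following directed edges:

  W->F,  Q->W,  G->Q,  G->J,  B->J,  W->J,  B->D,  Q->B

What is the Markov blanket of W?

{B, F, G, J, Q}

A node's Markov blanket = Pa ∪ Ch ∪ (parents of Ch other than the node itself).
Pa(W) = {Q}.
Children of W: F, J.
Parents of each child, excluding W:
  J: B, G
  F: —
Union: {Q} ∪ {F, J} ∪ {B, G} = {B, F, G, J, Q}.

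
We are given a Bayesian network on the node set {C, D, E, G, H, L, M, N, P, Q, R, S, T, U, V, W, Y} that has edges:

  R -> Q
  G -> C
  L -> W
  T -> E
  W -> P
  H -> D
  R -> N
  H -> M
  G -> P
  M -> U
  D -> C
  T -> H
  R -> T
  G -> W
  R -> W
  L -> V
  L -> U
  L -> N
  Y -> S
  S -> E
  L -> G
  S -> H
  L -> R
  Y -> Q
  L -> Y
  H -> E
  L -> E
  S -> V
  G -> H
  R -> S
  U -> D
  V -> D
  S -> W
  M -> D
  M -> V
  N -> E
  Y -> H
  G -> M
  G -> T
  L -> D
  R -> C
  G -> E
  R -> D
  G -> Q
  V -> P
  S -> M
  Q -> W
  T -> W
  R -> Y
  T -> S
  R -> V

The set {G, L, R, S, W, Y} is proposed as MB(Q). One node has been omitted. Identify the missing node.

T

By definition, MB(Q) is built from Q's parents, Q's children, and the co-parents of Q.
Q has child W.
Q's parents: G, R, Y.
Other parents of Q's children:
  W's other parents are G, L, R, S, T.
MB(Q) = {G, L, R, S, T, W, Y}.
Comparing with the claimed set, T is missing.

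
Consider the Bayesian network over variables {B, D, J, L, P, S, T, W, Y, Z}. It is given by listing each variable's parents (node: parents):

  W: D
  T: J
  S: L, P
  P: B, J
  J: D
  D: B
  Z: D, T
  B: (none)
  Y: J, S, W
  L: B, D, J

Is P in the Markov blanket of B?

P is a child of B.
So P ∈ MB(B).

Yes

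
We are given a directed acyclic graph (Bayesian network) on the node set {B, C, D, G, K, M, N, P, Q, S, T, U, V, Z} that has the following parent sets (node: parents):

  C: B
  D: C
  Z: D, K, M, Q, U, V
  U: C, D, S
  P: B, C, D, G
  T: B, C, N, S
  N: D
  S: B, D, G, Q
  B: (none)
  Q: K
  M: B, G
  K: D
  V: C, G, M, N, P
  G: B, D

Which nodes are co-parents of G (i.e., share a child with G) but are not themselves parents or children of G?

{C, N, Q}

Children of G: M, P, S, V.
  M also has parent B.
  parents(P) \ {G} = {B, C, D}.
  S also has parents B, D, Q.
  parents(V) \ {G} = {C, M, N, P}.
Excluding nodes already adjacent to G (B, D, M, P, S, V), the co-parent-only contribution is {C, N, Q}.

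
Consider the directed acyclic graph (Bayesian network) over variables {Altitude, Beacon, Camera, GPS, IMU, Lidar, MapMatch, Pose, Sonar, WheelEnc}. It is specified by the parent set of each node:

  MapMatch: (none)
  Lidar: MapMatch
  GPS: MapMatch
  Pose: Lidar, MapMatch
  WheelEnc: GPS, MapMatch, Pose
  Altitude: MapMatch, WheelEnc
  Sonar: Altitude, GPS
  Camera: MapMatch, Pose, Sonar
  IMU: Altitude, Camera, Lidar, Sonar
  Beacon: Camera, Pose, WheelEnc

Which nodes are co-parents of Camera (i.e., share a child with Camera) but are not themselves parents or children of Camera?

{Altitude, Lidar, WheelEnc}

Children of Camera: Beacon, IMU.
  IMU also has parents Altitude, Lidar, Sonar.
  Beacon's other parents are Pose, WheelEnc.
Excluding nodes already adjacent to Camera (Beacon, IMU, MapMatch, Pose, Sonar), the co-parent-only contribution is {Altitude, Lidar, WheelEnc}.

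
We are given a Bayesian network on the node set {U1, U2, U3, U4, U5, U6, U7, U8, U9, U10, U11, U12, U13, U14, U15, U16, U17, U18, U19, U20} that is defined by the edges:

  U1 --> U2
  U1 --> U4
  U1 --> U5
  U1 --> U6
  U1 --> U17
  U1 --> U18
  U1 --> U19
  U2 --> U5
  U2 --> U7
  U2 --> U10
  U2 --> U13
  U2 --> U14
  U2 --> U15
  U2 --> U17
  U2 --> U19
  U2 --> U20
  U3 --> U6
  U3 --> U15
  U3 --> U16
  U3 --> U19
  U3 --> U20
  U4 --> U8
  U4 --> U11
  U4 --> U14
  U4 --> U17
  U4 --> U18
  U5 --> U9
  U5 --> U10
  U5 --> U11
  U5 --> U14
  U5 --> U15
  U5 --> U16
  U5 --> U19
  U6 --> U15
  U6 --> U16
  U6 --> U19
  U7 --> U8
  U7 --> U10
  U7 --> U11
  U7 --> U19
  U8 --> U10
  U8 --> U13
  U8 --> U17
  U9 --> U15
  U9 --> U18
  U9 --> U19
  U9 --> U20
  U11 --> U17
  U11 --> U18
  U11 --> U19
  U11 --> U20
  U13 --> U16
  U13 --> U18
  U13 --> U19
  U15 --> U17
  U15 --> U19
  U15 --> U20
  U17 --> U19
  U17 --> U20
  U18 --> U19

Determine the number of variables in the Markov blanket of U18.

By definition, MB(U18) is built from U18's parents, U18's children, and the co-parents of U18.
U18 has parents U1, U4, U9, U11, U13.
Children of U18: U19.
Co-parents of U18 (other parents of its children):
  parents(U19) \ {U18} = {U1, U2, U3, U5, U6, U7, U9, U11, U13, U15, U17}.
MB(U18) = {U1, U2, U3, U4, U5, U6, U7, U9, U11, U13, U15, U17, U19}, which has 13 nodes.

13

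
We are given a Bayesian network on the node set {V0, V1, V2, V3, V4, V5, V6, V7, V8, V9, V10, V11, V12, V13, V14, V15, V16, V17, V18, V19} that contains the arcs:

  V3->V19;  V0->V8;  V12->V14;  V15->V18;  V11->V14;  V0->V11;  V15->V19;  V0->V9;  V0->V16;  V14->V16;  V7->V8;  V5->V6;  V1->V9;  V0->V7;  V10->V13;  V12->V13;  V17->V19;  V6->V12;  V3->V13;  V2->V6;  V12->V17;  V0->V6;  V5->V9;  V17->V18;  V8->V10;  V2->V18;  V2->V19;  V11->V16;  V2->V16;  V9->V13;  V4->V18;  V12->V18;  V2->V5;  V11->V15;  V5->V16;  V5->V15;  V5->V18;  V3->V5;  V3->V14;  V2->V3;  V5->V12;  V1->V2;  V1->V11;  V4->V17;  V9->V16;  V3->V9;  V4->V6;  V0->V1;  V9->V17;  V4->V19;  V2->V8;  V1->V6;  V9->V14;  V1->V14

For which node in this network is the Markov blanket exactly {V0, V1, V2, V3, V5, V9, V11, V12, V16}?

The target node must have every member of {V0, V1, V2, V3, V5, V9, V11, V12, V16} as a parent, child, or co-parent, and no others.
Parents of V14: V1, V3, V9, V11, V12; children: V16; co-parents: V0, V2, V5, V9, V11.
These exactly cover the given set, so the node is V14.

V14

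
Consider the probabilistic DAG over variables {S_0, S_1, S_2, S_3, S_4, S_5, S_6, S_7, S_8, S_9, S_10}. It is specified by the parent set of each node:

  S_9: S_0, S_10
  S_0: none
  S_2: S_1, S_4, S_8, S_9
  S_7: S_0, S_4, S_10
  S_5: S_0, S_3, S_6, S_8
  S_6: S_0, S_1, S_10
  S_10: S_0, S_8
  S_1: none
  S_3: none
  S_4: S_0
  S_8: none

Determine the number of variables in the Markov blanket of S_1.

7

Pa(S_1) = {}.
S_1's children: S_2, S_6.
For each child, the remaining parents (spouses of S_1):
  S_6's other parents are S_0, S_10.
  parents(S_2) \ {S_1} = {S_4, S_8, S_9}.
MB(S_1) = {S_0, S_2, S_4, S_6, S_8, S_9, S_10}, which has 7 nodes.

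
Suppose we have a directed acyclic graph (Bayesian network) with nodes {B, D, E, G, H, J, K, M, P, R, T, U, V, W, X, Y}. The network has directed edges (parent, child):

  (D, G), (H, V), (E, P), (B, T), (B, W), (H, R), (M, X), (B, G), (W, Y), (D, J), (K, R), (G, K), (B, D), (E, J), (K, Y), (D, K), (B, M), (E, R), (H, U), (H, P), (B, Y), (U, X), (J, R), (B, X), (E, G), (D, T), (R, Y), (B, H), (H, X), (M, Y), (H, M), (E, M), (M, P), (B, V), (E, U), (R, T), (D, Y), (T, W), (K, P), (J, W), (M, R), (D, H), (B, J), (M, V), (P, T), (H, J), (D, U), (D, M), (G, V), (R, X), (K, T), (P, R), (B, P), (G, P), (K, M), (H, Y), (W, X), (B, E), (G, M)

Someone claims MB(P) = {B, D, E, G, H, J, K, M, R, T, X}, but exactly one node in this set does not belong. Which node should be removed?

X

A node's Markov blanket = Pa ∪ Ch ∪ (parents of Ch other than the node itself).
P has parents B, E, G, H, K, M.
P has children R, T.
Other parents of P's children:
  R: E, H, J, K, M
  T: B, D, K, R
MB(P) = {B, D, E, G, H, J, K, M, R, T}.
X is neither a parent, child, nor co-parent of P, so it does not belong.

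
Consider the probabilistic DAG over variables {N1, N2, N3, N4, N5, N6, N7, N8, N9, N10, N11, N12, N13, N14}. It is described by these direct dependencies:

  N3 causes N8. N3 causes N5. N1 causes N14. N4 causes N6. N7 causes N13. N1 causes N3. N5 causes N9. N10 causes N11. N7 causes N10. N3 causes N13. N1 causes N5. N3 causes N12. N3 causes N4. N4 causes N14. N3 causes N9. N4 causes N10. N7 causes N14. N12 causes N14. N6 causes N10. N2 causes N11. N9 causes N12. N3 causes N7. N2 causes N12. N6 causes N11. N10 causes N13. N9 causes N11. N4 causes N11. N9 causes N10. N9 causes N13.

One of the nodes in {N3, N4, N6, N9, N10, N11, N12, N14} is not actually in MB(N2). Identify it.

N14

Pa(N2) = {}.
N2's children: N11, N12.
Co-parents of N2 (other parents of its children):
  N11's other parents are N4, N6, N9, N10.
  parents(N12) \ {N2} = {N3, N9}.
MB(N2) = {N3, N4, N6, N9, N10, N11, N12}.
N14 is neither a parent, child, nor co-parent of N2, so it does not belong.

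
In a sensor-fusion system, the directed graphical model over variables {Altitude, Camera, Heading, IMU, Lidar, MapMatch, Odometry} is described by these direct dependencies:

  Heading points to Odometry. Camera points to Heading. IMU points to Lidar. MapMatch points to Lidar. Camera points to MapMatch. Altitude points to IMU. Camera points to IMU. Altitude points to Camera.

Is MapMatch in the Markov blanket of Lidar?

MapMatch is a parent of Lidar.
So MapMatch ∈ MB(Lidar).

Yes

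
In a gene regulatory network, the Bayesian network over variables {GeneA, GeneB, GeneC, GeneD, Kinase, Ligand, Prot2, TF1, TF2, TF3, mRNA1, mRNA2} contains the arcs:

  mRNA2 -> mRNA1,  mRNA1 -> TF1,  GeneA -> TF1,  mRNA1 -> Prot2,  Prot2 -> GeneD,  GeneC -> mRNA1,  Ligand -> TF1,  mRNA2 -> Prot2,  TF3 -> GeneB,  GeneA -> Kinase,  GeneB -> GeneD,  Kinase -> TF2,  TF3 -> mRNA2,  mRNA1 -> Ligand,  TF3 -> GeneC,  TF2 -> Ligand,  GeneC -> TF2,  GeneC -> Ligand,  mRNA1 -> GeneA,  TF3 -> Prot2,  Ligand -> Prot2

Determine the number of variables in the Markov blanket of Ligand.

8

A node's Markov blanket = Pa ∪ Ch ∪ (parents of Ch other than the node itself).
Ch(Ligand) = {Prot2, TF1}.
Ligand's parents: GeneC, TF2, mRNA1.
Co-parents of Ligand (other parents of its children):
  parents(Prot2) \ {Ligand} = {TF3, mRNA1, mRNA2}.
  parents(TF1) \ {Ligand} = {GeneA, mRNA1}.
MB(Ligand) = {GeneA, GeneC, Prot2, TF1, TF2, TF3, mRNA1, mRNA2}, which has 8 nodes.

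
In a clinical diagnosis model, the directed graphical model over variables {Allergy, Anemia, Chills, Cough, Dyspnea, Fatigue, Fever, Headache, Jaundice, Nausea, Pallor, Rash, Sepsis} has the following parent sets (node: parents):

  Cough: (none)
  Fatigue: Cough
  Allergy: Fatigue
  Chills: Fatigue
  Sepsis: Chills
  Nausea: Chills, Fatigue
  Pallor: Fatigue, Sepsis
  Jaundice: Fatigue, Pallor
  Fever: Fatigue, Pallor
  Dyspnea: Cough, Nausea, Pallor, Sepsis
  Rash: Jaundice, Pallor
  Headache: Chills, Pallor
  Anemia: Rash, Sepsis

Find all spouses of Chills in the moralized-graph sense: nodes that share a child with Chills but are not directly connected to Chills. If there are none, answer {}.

Children of Chills: Headache, Nausea, Sepsis.
  Sepsis: no additional parents.
  Nausea also has parent Fatigue.
  parents(Headache) \ {Chills} = {Pallor}.
Excluding nodes already adjacent to Chills (Fatigue, Headache, Nausea, Sepsis), the co-parent-only contribution is {Pallor}.

{Pallor}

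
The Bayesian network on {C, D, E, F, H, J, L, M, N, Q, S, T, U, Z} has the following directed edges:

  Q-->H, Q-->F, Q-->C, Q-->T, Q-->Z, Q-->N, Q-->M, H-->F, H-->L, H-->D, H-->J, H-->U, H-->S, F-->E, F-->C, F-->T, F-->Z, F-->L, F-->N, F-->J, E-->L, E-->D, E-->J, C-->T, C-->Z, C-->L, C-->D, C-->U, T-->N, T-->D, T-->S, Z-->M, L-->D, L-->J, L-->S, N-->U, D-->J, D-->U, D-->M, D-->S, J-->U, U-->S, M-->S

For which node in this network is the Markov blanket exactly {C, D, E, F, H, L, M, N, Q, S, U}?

The target node must have every member of {C, D, E, F, H, L, M, N, Q, S, U} as a parent, child, or co-parent, and no others.
Parents of T: C, F, Q; children: D, N, S; co-parents: C, D, E, F, H, L, M, Q, U.
These exactly cover the given set, so the node is T.

T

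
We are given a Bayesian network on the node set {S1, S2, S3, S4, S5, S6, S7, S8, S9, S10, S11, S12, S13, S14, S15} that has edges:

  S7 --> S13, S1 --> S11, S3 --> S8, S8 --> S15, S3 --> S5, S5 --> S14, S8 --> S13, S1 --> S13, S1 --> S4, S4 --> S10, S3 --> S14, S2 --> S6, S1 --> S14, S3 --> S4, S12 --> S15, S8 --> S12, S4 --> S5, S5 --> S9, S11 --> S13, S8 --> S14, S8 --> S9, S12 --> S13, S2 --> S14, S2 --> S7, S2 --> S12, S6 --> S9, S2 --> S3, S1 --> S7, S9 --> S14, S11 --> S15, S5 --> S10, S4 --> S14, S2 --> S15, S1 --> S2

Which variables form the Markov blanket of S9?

{S1, S2, S3, S4, S5, S6, S8, S14}

Recall MB(v) = parents ∪ children ∪ spouses, where spouses are the other parents of v's children.
S9's parents: S5, S6, S8.
Children of S9: S14.
Parents of each child, excluding S9:
  S14 also has parents S1, S2, S3, S4, S5, S8.
So the Markov blanket of S9 is {S1, S2, S3, S4, S5, S6, S8, S14}.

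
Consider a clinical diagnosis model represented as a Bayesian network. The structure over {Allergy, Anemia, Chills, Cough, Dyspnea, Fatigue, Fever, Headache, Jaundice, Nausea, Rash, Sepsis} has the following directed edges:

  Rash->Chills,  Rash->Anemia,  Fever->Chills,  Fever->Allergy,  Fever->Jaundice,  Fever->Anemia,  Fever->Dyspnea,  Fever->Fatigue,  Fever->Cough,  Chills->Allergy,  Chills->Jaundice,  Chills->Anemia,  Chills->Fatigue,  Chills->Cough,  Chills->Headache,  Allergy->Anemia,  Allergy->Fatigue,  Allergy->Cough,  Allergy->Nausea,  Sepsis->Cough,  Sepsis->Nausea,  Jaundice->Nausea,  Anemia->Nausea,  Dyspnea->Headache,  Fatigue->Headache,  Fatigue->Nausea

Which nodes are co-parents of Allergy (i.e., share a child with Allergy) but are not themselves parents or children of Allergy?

Children of Allergy: Anemia, Cough, Fatigue, Nausea.
  Anemia: Chills, Fever, Rash
  Fatigue: Chills, Fever
  Cough: Chills, Fever, Sepsis
  Nausea: Anemia, Fatigue, Jaundice, Sepsis
Excluding nodes already adjacent to Allergy (Anemia, Chills, Cough, Fatigue, Fever, Nausea), the co-parent-only contribution is {Jaundice, Rash, Sepsis}.

{Jaundice, Rash, Sepsis}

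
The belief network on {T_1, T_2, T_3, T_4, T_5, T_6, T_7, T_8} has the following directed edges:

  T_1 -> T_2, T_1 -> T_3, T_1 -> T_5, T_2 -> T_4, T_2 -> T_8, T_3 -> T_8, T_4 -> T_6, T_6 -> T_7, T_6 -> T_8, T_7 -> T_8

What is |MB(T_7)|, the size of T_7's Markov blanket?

Ch(T_7) = {T_8}.
Parents of T_7: T_6.
Co-parents of T_7 (other parents of its children):
  T_8: T_2, T_3, T_6
MB(T_7) = {T_2, T_3, T_6, T_8}, which has 4 nodes.

4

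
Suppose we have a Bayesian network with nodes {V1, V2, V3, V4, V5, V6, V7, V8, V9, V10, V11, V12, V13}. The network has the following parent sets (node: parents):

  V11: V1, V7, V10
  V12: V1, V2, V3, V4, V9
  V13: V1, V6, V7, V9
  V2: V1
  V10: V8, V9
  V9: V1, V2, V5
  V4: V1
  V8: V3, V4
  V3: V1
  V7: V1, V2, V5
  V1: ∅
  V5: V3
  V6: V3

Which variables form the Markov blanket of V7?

V7 has children V11, V13.
Parents of V7: V1, V2, V5.
Co-parents of V7 (other parents of its children):
  V11's other parents are V1, V10.
  parents(V13) \ {V7} = {V1, V6, V9}.
MB(V7) = {V1, V2, V5, V6, V9, V10, V11, V13}.

{V1, V2, V5, V6, V9, V10, V11, V13}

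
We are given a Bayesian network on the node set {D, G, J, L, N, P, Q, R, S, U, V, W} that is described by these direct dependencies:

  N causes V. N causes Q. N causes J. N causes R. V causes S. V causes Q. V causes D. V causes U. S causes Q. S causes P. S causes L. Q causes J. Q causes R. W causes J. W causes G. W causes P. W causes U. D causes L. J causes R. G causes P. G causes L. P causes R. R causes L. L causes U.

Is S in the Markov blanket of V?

Yes

S is a child of V.
So S ∈ MB(V).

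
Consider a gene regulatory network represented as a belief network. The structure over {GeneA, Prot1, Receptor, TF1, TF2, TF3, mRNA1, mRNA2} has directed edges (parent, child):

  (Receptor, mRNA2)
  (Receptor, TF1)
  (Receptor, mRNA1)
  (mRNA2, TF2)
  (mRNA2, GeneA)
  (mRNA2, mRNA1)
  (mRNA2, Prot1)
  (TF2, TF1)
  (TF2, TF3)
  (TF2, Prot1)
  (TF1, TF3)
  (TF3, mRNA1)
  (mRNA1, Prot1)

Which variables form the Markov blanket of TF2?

A node's Markov blanket = Pa ∪ Ch ∪ (parents of Ch other than the node itself).
TF2's children: Prot1, TF1, TF3.
TF2 has parent mRNA2.
Co-parents of TF2 (other parents of its children):
  TF1: Receptor
  TF3: TF1
  Prot1: mRNA1, mRNA2
MB(TF2) = {Prot1, Receptor, TF1, TF3, mRNA1, mRNA2}.

{Prot1, Receptor, TF1, TF3, mRNA1, mRNA2}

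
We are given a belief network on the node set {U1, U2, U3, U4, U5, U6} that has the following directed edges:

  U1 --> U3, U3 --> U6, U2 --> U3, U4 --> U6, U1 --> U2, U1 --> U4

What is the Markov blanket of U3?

U3 has parents U1, U2.
U3's children: U6.
For each child, the remaining parents (spouses of U3):
  parents(U6) \ {U3} = {U4}.
MB(U3) = {U1, U2, U4, U6}.

{U1, U2, U4, U6}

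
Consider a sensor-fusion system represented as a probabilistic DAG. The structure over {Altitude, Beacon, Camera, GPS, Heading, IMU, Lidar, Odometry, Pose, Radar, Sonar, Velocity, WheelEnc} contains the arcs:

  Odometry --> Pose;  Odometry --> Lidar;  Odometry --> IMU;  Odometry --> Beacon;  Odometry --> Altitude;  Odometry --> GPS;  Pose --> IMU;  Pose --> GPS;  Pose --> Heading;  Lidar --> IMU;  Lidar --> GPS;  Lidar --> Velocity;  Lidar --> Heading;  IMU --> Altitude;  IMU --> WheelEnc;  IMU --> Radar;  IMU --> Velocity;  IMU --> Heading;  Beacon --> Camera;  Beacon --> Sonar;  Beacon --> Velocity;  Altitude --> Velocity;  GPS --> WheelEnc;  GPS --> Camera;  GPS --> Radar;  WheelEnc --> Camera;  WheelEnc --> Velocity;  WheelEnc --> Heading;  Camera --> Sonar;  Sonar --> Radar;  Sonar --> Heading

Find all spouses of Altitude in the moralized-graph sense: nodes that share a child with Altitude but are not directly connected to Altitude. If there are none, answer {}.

{Beacon, Lidar, WheelEnc}

Children of Altitude: Velocity.
  parents(Velocity) \ {Altitude} = {Beacon, IMU, Lidar, WheelEnc}.
Excluding nodes already adjacent to Altitude (IMU, Odometry, Velocity), the co-parent-only contribution is {Beacon, Lidar, WheelEnc}.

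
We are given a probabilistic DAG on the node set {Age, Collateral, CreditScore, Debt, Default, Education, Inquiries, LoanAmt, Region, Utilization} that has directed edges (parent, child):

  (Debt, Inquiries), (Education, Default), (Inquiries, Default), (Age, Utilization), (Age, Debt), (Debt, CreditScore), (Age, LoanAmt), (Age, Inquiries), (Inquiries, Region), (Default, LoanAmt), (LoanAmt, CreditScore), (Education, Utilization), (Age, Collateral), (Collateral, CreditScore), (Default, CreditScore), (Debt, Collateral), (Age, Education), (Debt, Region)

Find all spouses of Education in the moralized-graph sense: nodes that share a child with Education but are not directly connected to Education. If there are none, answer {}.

{Inquiries}

Children of Education: Default, Utilization.
  parents(Default) \ {Education} = {Inquiries}.
  parents(Utilization) \ {Education} = {Age}.
Excluding nodes already adjacent to Education (Age, Default, Utilization), the co-parent-only contribution is {Inquiries}.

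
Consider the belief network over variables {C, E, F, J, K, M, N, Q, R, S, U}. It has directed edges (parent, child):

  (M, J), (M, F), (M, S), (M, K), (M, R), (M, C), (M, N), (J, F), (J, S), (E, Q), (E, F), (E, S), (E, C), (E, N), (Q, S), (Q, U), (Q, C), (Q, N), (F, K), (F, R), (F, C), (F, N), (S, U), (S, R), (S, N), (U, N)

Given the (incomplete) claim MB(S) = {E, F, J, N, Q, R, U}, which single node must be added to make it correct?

M

By definition, MB(S) is built from S's parents, S's children, and the co-parents of S.
S's parents: E, J, M, Q.
S's children: N, R, U.
Other parents of S's children:
  U: Q
  R: F, M
  N: E, F, M, Q, U
MB(S) = {E, F, J, M, N, Q, R, U}.
Comparing with the claimed set, M is missing.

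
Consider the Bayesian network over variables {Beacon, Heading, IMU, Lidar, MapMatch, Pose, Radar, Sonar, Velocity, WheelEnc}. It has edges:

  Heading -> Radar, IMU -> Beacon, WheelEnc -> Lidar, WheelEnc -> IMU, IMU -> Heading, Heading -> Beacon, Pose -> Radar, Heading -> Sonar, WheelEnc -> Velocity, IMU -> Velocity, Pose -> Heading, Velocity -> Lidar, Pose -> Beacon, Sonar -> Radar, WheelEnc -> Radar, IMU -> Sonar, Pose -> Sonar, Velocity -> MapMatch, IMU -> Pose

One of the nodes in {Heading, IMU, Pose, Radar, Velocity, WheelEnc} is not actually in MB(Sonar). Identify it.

Velocity

A node's Markov blanket = Pa ∪ Ch ∪ (parents of Ch other than the node itself).
Pa(Sonar) = {Heading, IMU, Pose}.
Children of Sonar: Radar.
For each child, the remaining parents (spouses of Sonar):
  Radar's other parents are Heading, Pose, WheelEnc.
MB(Sonar) = {Heading, IMU, Pose, Radar, WheelEnc}.
Velocity is neither a parent, child, nor co-parent of Sonar, so it does not belong.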